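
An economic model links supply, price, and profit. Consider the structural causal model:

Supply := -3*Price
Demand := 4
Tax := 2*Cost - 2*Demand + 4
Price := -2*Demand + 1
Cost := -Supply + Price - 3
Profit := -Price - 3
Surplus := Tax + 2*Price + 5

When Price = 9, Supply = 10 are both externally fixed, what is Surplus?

Under do(Price = 9, Supply = 10), each intervened variable's structural equation is replaced by its fixed value.
Cost = -Supply + Price - 3  [with Supply=10, Price=9]  = -4
Tax = 2*Cost - 2*Demand + 4  [with Cost=-4, Demand=4]  = -12
Surplus = Tax + 2*Price + 5  [with Tax=-12, Price=9]  = 11

11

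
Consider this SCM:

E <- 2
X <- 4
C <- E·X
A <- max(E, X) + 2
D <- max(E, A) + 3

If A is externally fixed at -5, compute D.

5

Intervening sets A = -5 and removes its equation (A <- max(E, X) + 2).
D = max(E, A) + 3  [with E=2, A=-5]  = 5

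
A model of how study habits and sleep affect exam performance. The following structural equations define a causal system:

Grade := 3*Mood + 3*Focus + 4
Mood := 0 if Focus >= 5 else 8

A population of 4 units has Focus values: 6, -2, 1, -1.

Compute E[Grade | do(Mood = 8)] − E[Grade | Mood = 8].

5

do(Mood=8) breaks Mood's dependence on Focus. With Mood=8 fixed, Grade across the units is 46, 22, 31, 25, mean 31.
Observing Mood=8 restricts to units where Mood's equation naturally yields 8: Focus ∈ {-2, 1, -1}. In that subpopulation Grade = 22, 31, 25, mean 26.
Difference = 31 − 26 = 5.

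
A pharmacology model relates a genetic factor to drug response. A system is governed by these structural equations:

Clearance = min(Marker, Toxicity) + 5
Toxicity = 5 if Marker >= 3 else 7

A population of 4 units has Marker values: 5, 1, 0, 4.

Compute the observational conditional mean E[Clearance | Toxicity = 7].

E[Clearance|Toxicity=7] averages over only the 2 units with Toxicity=7 (Marker = 1, 0): Clearance = 6, 5, mean 5.5.

5.5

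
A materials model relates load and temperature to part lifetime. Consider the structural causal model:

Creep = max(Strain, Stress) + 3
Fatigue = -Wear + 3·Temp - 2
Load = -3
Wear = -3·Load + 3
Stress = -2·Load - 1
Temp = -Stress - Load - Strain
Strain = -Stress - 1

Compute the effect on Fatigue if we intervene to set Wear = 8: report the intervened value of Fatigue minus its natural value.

4

Intervening sets Wear = 8 and removes its equation (Wear = -3·Load + 3).
Stress = -2·Load - 1  [with Load=-3]  = 5
Strain = -Stress - 1  [with Stress=5]  = -6
Temp = -Stress - Load - Strain  [with Stress=5, Load=-3, Strain=-6]  = 4
Fatigue = -Wear + 3·Temp - 2  [with Wear=8, Temp=4]  = 2
Without intervention: Stress = -2·Load - 1  [with Load=-3]  = 5; Strain = -Stress - 1  [with Stress=5]  = -6; Temp = -Stress - Load - Strain  [with Stress=5, Load=-3, Strain=-6]  = 4; Wear = -3·Load + 3  [with Load=-3]  = 12; Fatigue = -Wear + 3·Temp - 2  [with Wear=12, Temp=4]  = -2.
Change = 2 − (-2) = 4.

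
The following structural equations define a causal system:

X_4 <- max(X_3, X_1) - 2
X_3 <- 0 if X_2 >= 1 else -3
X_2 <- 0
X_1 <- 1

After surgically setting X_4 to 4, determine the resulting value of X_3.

-3

Under do(X_4=4), the mechanism X_4 <- max(X_3, X_1) - 2 is discarded; X_4 is fixed at 4.
Since X_3 is not a descendant of the intervened variable, it is unaffected.
X_3 = 0 if X_2 >= 1 else -3  [with X_2=0]  = -3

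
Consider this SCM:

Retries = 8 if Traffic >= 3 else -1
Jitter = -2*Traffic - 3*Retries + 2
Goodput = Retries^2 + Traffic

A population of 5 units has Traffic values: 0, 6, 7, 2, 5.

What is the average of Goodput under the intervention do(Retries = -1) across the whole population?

Under do(Retries=-1), Retries's equation is replaced by Retries=-1 for every unit. Per-unit Goodput: 1, 7, 8, 3, 6. Mean = 5.

5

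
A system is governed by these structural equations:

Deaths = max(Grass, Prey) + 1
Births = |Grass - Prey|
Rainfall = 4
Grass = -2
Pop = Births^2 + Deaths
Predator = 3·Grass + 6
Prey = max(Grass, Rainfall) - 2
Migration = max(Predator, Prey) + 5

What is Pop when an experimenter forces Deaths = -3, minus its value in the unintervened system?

-6

Intervening sets Deaths = -3 and removes its equation (Deaths = max(Grass, Prey) + 1).
Prey = max(Grass, Rainfall) - 2  [with Grass=-2, Rainfall=4]  = 2
Births = |Grass - Prey|  [with Grass=-2, Prey=2]  = 4
Pop = Births^2 + Deaths  [with Births=4, Deaths=-3]  = 13
Without intervention: Prey = max(Grass, Rainfall) - 2  [with Grass=-2, Rainfall=4]  = 2; Births = |Grass - Prey|  [with Grass=-2, Prey=2]  = 4; Deaths = max(Grass, Prey) + 1  [with Grass=-2, Prey=2]  = 3; Pop = Births^2 + Deaths  [with Births=4, Deaths=3]  = 19.
Change = 13 − 19 = -6.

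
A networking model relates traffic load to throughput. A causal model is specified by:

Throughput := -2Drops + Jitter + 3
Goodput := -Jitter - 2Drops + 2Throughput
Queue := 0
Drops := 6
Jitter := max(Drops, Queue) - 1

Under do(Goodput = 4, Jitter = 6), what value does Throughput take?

-3

Under do(Goodput = 4, Jitter = 6), each intervened variable's structural equation is replaced by its fixed value.
Throughput = -2Drops + Jitter + 3  [with Drops=6, Jitter=6]  = -3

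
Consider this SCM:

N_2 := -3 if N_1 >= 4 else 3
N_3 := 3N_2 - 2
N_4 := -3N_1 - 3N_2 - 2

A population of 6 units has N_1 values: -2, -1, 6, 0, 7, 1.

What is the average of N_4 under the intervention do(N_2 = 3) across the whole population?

The intervention sets N_2=3 in all 6 units regardless of N_1. Recomputing N_4 per unit gives -5, -8, -29, -11, -32, -14; average -16.5.

-16.5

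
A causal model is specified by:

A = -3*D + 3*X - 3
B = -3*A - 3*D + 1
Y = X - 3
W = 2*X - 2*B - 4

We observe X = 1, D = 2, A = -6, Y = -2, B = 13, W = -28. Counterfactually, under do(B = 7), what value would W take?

The intervention breaks the incoming arrows to B: B = -3*A - 3*D + 1 no longer applies, and B = 7.
W = 2*X - 2*B - 4  [with X=1, B=7]  = -16

-16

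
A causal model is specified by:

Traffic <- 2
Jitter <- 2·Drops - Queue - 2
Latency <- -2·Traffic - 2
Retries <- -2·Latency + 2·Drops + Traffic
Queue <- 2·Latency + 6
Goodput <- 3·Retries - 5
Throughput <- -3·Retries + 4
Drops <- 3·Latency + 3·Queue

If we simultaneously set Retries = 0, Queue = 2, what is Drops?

-12

Under do(Retries = 0, Queue = 2), each intervened variable's structural equation is replaced by its fixed value.
Latency = -2·Traffic - 2  [with Traffic=2]  = -6
Drops = 3·Latency + 3·Queue  [with Latency=-6, Queue=2]  = -12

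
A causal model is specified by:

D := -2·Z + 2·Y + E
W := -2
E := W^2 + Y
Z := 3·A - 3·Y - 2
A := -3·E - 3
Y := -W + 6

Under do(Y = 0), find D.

Under do(Y=0), the mechanism Y := -W + 6 is discarded; Y is fixed at 0.
E = W^2 + Y  [with W=-2, Y=0]  = 4
A = -3·E - 3  [with E=4]  = -15
Z = 3·A - 3·Y - 2  [with A=-15, Y=0]  = -47
D = -2·Z + 2·Y + E  [with Z=-47, Y=0, E=4]  = 98

98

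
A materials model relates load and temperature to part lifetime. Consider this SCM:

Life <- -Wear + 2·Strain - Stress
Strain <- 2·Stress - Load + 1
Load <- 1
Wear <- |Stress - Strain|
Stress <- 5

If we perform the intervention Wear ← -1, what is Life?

Intervening sets Wear = -1 and removes its equation (Wear <- |Stress - Strain|).
Strain = 2·Stress - Load + 1  [with Stress=5, Load=1]  = 10
Life = -Wear + 2·Strain - Stress  [with Wear=-1, Strain=10, Stress=5]  = 16

16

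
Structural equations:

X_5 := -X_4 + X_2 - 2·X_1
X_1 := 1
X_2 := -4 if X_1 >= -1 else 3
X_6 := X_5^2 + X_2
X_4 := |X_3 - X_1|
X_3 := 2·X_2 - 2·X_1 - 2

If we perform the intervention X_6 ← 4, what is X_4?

13

do(X_6=4) replaces the equation X_6 := X_5^2 + X_2 with the constant X_6 = 4.
No directed path runs from X_6 to X_4, so X_4 keeps its natural value.
X_2 = -4 if X_1 >= -1 else 3  [with X_1=1]  = -4
X_3 = 2·X_2 - 2·X_1 - 2  [with X_2=-4, X_1=1]  = -12
X_4 = |X_3 - X_1|  [with X_3=-12, X_1=1]  = 13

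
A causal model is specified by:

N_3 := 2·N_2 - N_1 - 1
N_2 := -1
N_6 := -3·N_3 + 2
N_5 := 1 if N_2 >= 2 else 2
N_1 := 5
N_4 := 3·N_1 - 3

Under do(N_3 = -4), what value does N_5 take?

do(N_3=-4) replaces the equation N_3 := 2·N_2 - N_1 - 1 with the constant N_3 = -4.
N_5 is not downstream of the intervention, so its value is determined by the original equations.
N_5 = 1 if N_2 >= 2 else 2  [with N_2=-1]  = 2

2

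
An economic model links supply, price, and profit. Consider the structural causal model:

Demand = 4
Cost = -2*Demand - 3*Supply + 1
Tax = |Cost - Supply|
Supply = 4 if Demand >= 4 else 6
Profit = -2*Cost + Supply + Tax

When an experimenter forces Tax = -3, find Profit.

Intervening sets Tax = -3 and removes its equation (Tax = |Cost - Supply|).
Supply = 4 if Demand >= 4 else 6  [with Demand=4]  = 4
Cost = -2*Demand - 3*Supply + 1  [with Demand=4, Supply=4]  = -19
Profit = -2*Cost + Supply + Tax  [with Cost=-19, Supply=4, Tax=-3]  = 39

39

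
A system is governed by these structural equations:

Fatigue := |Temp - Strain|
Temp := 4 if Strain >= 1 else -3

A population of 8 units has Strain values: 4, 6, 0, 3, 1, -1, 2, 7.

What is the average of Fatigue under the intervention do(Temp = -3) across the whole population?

Every unit gets Temp=-3 under the intervention. Fatigue values become 7, 9, 3, 6, 4, 2, 5, 10; E[Fatigue|do(Temp=-3)] = 5.75.

5.75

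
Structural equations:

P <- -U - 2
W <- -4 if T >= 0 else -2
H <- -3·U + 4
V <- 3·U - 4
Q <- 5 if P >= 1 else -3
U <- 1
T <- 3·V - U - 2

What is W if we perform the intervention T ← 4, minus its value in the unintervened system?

The intervention breaks the incoming arrows to T: T <- 3·V - U - 2 no longer applies, and T = 4.
W = -4 if T >= 0 else -2  [with T=4]  = -4
Without intervention: V = 3·U - 4  [with U=1]  = -1; T = 3·V - U - 2  [with V=-1, U=1]  = -6; W = -4 if T >= 0 else -2  [with T=-6]  = -2.
Change = -4 − (-2) = -2.

-2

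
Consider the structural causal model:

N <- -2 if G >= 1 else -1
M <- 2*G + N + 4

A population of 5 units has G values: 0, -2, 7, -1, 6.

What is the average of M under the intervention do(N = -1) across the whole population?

7

Every unit gets N=-1 under the intervention. M values become 3, -1, 17, 1, 15; E[M|do(N=-1)] = 7.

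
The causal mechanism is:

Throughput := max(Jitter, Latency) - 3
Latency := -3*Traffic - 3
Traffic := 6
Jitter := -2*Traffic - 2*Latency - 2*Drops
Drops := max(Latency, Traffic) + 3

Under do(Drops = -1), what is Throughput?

do(Drops=-1) replaces the equation Drops := max(Latency, Traffic) + 3 with the constant Drops = -1.
Latency = -3*Traffic - 3  [with Traffic=6]  = -21
Jitter = -2*Traffic - 2*Latency - 2*Drops  [with Traffic=6, Latency=-21, Drops=-1]  = 32
Throughput = max(Jitter, Latency) - 3  [with Jitter=32, Latency=-21]  = 29

29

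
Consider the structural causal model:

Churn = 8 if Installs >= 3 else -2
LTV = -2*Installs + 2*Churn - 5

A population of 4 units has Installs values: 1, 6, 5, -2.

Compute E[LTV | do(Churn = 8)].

do(Churn=8) breaks Churn's dependence on Installs. With Churn=8 fixed, LTV across the units is 9, -1, 1, 15, mean 6.

6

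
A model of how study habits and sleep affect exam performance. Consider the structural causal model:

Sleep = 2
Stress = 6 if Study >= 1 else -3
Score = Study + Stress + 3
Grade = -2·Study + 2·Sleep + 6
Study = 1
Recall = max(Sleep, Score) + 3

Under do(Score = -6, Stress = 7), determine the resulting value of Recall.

The joint intervention fixes Score = -6, Stress = 7, removing each variable's own equation.
Recall = max(Sleep, Score) + 3  [with Sleep=2, Score=-6]  = 5

5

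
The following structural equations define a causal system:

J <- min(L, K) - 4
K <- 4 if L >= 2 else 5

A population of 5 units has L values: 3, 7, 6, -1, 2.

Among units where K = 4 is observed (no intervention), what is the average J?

-0.75

Observing K=4 restricts to units where K's equation naturally yields 4: L ∈ {3, 7, 6, 2}. In that subpopulation J = -1, 0, 0, -2, mean -0.75.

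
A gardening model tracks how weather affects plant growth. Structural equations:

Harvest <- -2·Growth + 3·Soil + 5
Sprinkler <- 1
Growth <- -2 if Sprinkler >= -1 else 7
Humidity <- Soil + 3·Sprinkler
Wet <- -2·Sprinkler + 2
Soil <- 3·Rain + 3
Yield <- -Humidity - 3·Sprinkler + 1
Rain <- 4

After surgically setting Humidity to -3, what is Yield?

1

Intervening sets Humidity = -3 and removes its equation (Humidity <- Soil + 3·Sprinkler).
Yield = -Humidity - 3·Sprinkler + 1  [with Humidity=-3, Sprinkler=1]  = 1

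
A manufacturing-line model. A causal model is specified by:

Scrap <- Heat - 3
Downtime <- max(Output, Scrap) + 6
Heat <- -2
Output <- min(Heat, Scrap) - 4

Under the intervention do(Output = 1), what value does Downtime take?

The intervention breaks the incoming arrows to Output: Output <- min(Heat, Scrap) - 4 no longer applies, and Output = 1.
Scrap = Heat - 3  [with Heat=-2]  = -5
Downtime = max(Output, Scrap) + 6  [with Output=1, Scrap=-5]  = 7

7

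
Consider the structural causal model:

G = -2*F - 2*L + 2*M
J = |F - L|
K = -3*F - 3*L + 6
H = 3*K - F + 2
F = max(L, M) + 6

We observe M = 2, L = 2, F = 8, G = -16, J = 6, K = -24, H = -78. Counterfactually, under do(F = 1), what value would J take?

1

do(F=1) replaces the equation F = max(L, M) + 6 with the constant F = 1.
J = |F - L|  [with F=1, L=2]  = 1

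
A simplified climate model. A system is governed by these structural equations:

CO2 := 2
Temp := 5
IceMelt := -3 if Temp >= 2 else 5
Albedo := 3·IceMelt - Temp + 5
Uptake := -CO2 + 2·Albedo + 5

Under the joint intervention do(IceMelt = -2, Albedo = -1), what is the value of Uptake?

1

Setting IceMelt = -2, Albedo = -1 by intervention discards those variables' equations.
Uptake = -CO2 + 2·Albedo + 5  [with CO2=2, Albedo=-1]  = 1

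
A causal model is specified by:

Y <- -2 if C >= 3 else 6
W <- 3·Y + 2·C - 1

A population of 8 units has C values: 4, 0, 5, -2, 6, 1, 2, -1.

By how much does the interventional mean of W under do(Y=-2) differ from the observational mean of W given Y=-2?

do(Y=-2) breaks Y's dependence on C. With Y=-2 fixed, W across the units is 1, -7, 3, -11, 5, -5, -3, -9, mean -3.25.
E[W|Y=-2] averages over only the 3 units with Y=-2 (C = 4, 5, 6): W = 1, 3, 5, mean 3.
Difference = -3.25 − 3 = -6.25.

-6.25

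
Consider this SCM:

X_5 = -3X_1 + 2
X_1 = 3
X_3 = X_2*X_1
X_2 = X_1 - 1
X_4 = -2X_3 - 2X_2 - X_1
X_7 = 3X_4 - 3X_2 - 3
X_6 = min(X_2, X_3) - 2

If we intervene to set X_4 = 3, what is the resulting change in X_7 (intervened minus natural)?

The intervention breaks the incoming arrows to X_4: X_4 = -2X_3 - 2X_2 - X_1 no longer applies, and X_4 = 3.
X_2 = X_1 - 1  [with X_1=3]  = 2
X_7 = 3X_4 - 3X_2 - 3  [with X_4=3, X_2=2]  = 0
Without intervention: X_2 = X_1 - 1  [with X_1=3]  = 2; X_3 = X_2*X_1  [with X_2=2, X_1=3]  = 6; X_4 = -2X_3 - 2X_2 - X_1  [with X_3=6, X_2=2, X_1=3]  = -19; X_7 = 3X_4 - 3X_2 - 3  [with X_4=-19, X_2=2]  = -66.
Change = 0 − (-66) = 66.

66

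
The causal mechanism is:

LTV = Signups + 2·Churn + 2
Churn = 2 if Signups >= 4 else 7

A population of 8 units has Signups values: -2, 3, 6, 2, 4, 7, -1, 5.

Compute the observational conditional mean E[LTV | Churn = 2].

Conditioning on Churn=2 selects the 4 unit(s) with Signups ∈ {6, 4, 7, 5}. Their LTV values: 12, 10, 13, 11. Mean = 11.5.

11.5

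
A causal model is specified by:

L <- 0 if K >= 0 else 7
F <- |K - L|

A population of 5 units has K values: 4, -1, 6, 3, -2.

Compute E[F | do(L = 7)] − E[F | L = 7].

do(L=7) breaks L's dependence on K. With L=7 fixed, F across the units is 3, 8, 1, 4, 9, mean 5.
E[F|L=7] averages over only the 2 units with L=7 (K = -1, -2): F = 8, 9, mean 8.5.
Difference = 5 − 8.5 = -3.5.

-3.5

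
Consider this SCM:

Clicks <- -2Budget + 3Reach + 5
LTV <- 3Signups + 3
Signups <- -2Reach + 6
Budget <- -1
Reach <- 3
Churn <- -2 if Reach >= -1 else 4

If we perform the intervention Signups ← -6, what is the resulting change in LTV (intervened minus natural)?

-18

Under do(Signups=-6), the mechanism Signups <- -2Reach + 6 is discarded; Signups is fixed at -6.
LTV = 3Signups + 3  [with Signups=-6]  = -15
Without intervention: Signups = -2Reach + 6  [with Reach=3]  = 0; LTV = 3Signups + 3  [with Signups=0]  = 3.
Change = -15 − 3 = -18.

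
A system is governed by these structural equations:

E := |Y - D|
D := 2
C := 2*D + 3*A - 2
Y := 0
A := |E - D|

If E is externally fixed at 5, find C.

11

do(E=5) replaces the equation E := |Y - D| with the constant E = 5.
A = |E - D|  [with E=5, D=2]  = 3
C = 2*D + 3*A - 2  [with D=2, A=3]  = 11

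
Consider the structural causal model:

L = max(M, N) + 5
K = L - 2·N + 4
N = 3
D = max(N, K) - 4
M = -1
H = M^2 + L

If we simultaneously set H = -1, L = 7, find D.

The joint intervention fixes H = -1, L = 7, removing each variable's own equation.
K = L - 2·N + 4  [with L=7, N=3]  = 5
D = max(N, K) - 4  [with N=3, K=5]  = 1

1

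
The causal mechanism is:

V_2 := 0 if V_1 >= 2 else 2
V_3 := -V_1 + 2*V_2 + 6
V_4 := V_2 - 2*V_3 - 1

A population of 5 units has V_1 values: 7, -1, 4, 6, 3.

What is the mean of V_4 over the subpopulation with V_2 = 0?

-3

Conditioning on V_2=0 selects the 4 unit(s) with V_1 ∈ {7, 4, 6, 3}. Their V_4 values: 1, -5, -1, -7. Mean = -3.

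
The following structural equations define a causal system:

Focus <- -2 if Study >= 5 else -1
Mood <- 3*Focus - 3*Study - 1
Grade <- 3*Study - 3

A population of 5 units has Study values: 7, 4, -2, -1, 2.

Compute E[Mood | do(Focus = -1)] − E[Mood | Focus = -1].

The intervention sets Focus=-1 in all 5 units regardless of Study. Recomputing Mood per unit gives -25, -16, 2, -1, -10; average -10.
Observing Focus=-1 restricts to units where Focus's equation naturally yields -1: Study ∈ {4, -2, -1, 2}. In that subpopulation Mood = -16, 2, -1, -10, mean -6.25.
Difference = -10 − (-6.25) = -3.75.

-3.75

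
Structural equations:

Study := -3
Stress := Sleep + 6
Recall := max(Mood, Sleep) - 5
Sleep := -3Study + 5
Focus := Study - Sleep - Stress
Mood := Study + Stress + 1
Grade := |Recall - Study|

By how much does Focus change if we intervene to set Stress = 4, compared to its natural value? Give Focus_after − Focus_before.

The intervention breaks the incoming arrows to Stress: Stress := Sleep + 6 no longer applies, and Stress = 4.
Sleep = -3Study + 5  [with Study=-3]  = 14
Focus = Study - Sleep - Stress  [with Study=-3, Sleep=14, Stress=4]  = -21
Without intervention: Sleep = -3Study + 5  [with Study=-3]  = 14; Stress = Sleep + 6  [with Sleep=14]  = 20; Focus = Study - Sleep - Stress  [with Study=-3, Sleep=14, Stress=20]  = -37.
Change = -21 − (-37) = 16.

16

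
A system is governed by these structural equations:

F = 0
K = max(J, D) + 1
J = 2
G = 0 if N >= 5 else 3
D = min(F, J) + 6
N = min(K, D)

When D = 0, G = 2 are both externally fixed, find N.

0

The joint intervention fixes D = 0, G = 2, removing each variable's own equation.
K = max(J, D) + 1  [with J=2, D=0]  = 3
N = min(K, D)  [with K=3, D=0]  = 0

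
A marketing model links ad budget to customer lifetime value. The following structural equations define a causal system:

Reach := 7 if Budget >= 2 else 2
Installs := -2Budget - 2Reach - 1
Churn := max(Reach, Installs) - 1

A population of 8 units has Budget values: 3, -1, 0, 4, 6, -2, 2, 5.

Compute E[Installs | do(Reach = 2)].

do(Reach=2) breaks Reach's dependence on Budget. With Reach=2 fixed, Installs across the units is -11, -3, -5, -13, -17, -1, -9, -15, mean -9.25.

-9.25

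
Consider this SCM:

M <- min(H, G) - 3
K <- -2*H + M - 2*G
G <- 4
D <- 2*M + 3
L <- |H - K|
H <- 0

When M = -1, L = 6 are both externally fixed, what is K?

The joint intervention fixes M = -1, L = 6, removing each variable's own equation.
K = -2*H + M - 2*G  [with H=0, M=-1, G=4]  = -9

-9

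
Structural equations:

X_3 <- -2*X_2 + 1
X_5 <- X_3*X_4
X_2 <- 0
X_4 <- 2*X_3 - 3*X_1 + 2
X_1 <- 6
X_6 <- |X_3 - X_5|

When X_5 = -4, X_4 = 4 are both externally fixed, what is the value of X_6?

Setting X_5 = -4, X_4 = 4 by intervention discards those variables' equations.
X_3 = -2*X_2 + 1  [with X_2=0]  = 1
X_6 = |X_3 - X_5|  [with X_3=1, X_5=-4]  = 5

5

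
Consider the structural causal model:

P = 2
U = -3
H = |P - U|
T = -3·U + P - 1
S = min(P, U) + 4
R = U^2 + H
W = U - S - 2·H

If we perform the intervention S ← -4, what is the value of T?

The intervention breaks the incoming arrows to S: S = min(P, U) + 4 no longer applies, and S = -4.
Since T is not a descendant of the intervened variable, it is unaffected.
T = -3·U + P - 1  [with U=-3, P=2]  = 10

10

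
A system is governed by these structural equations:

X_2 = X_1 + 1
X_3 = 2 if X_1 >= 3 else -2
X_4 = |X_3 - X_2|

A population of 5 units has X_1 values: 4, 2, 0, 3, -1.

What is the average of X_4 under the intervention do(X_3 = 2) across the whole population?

do(X_3=2) breaks X_3's dependence on X_1. With X_3=2 fixed, X_4 across the units is 3, 1, 1, 2, 2, mean 1.8.

1.8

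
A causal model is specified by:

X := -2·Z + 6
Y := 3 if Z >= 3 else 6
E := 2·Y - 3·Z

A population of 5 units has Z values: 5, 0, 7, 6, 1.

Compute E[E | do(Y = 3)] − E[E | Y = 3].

The intervention sets Y=3 in all 5 units regardless of Z. Recomputing E per unit gives -9, 6, -15, -12, 3; average -5.4.
Conditioning on Y=3 selects the 3 unit(s) with Z ∈ {5, 7, 6}. Their E values: -9, -15, -12. Mean = -12.
Difference = -5.4 − (-12) = 6.6.

6.6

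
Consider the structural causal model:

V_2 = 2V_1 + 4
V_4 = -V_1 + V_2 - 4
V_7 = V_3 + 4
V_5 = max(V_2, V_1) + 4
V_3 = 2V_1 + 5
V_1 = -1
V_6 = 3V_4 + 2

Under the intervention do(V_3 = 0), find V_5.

do(V_3=0) replaces the equation V_3 = 2V_1 + 5 with the constant V_3 = 0.
V_5 is not downstream of the intervention, so its value is determined by the original equations.
V_2 = 2V_1 + 4  [with V_1=-1]  = 2
V_5 = max(V_2, V_1) + 4  [with V_2=2, V_1=-1]  = 6

6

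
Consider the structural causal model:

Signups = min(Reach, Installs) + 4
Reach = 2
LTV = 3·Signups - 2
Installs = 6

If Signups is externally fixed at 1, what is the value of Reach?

Under do(Signups=1), the mechanism Signups = min(Reach, Installs) + 4 is discarded; Signups is fixed at 1.
Reach is not downstream of the intervention, so its value is determined by the original equations.

2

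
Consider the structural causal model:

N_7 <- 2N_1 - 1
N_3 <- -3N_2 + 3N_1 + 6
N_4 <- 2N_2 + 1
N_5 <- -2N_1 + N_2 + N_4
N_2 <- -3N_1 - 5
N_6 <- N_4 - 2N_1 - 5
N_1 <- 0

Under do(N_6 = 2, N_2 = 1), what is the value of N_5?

4

The joint intervention fixes N_6 = 2, N_2 = 1, removing each variable's own equation.
N_4 = 2N_2 + 1  [with N_2=1]  = 3
N_5 = -2N_1 + N_2 + N_4  [with N_1=0, N_2=1, N_4=3]  = 4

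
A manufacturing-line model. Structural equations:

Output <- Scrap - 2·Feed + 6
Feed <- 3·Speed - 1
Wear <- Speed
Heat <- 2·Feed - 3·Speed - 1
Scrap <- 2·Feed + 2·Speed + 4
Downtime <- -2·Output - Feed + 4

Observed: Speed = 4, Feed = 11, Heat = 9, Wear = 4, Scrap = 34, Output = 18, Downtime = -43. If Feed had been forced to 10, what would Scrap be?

32

do(Feed=10) replaces the equation Feed <- 3·Speed - 1 with the constant Feed = 10.
Scrap = 2·Feed + 2·Speed + 4  [with Feed=10, Speed=4]  = 32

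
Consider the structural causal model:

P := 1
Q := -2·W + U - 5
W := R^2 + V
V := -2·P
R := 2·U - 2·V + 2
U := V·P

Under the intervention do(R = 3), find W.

Intervening sets R = 3 and removes its equation (R := 2·U - 2·V + 2).
V = -2·P  [with P=1]  = -2
W = R^2 + V  [with R=3, V=-2]  = 7

7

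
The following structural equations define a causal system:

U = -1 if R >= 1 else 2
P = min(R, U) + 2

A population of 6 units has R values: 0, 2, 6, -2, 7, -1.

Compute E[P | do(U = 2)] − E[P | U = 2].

1.5

do(U=2) breaks U's dependence on R. With U=2 fixed, P across the units is 2, 4, 4, 0, 4, 1, mean 2.5.
Observing U=2 restricts to units where U's equation naturally yields 2: R ∈ {0, -2, -1}. In that subpopulation P = 2, 0, 1, mean 1.
Difference = 2.5 − 1 = 1.5.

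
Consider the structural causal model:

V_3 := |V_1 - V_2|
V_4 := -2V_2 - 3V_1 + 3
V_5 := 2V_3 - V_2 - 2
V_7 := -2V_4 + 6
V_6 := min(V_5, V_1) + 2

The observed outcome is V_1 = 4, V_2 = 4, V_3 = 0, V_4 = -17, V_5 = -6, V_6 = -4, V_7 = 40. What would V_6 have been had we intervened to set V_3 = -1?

-6

The intervention breaks the incoming arrows to V_3: V_3 := |V_1 - V_2| no longer applies, and V_3 = -1.
V_5 = 2V_3 - V_2 - 2  [with V_3=-1, V_2=4]  = -8
V_6 = min(V_5, V_1) + 2  [with V_5=-8, V_1=4]  = -6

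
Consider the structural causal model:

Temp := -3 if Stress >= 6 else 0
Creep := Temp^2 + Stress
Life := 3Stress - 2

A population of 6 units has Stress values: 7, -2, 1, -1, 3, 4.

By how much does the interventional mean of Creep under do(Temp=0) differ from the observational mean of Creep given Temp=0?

1

do(Temp=0) breaks Temp's dependence on Stress. With Temp=0 fixed, Creep across the units is 7, -2, 1, -1, 3, 4, mean 2.
Observing Temp=0 restricts to units where Temp's equation naturally yields 0: Stress ∈ {-2, 1, -1, 3, 4}. In that subpopulation Creep = -2, 1, -1, 3, 4, mean 1.
Difference = 2 − 1 = 1.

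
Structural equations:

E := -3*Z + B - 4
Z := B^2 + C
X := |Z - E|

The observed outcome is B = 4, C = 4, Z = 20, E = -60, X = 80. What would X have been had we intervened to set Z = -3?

do(Z=-3) replaces the equation Z := B^2 + C with the constant Z = -3.
E = -3*Z + B - 4  [with Z=-3, B=4]  = 9
X = |Z - E|  [with Z=-3, E=9]  = 12

12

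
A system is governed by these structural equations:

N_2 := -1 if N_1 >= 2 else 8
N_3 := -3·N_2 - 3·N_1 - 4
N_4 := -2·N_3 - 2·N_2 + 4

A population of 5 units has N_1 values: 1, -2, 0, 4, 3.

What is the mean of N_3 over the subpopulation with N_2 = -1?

-11.5

Observing N_2=-1 restricts to units where N_2's equation naturally yields -1: N_1 ∈ {4, 3}. In that subpopulation N_3 = -13, -10, mean -11.5.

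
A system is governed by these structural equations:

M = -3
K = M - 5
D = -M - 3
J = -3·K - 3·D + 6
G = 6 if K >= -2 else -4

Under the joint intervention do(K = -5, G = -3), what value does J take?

21

The joint intervention fixes K = -5, G = -3, removing each variable's own equation.
D = -M - 3  [with M=-3]  = 0
J = -3·K - 3·D + 6  [with K=-5, D=0]  = 21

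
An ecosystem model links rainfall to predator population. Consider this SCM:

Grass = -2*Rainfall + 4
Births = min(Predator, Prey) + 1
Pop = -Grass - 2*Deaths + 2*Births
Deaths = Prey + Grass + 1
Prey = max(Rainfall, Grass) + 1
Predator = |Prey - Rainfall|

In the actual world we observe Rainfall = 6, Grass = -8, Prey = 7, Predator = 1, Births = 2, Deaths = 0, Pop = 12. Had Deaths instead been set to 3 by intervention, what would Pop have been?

Intervening sets Deaths = 3 and removes its equation (Deaths = Prey + Grass + 1).
Grass = -2*Rainfall + 4  [with Rainfall=6]  = -8
Prey = max(Rainfall, Grass) + 1  [with Rainfall=6, Grass=-8]  = 7
Predator = |Prey - Rainfall|  [with Prey=7, Rainfall=6]  = 1
Births = min(Predator, Prey) + 1  [with Predator=1, Prey=7]  = 2
Pop = -Grass - 2*Deaths + 2*Births  [with Grass=-8, Deaths=3, Births=2]  = 6

6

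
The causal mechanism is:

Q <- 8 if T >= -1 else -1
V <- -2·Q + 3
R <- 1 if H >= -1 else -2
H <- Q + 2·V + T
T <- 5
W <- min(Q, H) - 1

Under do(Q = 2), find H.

5

Under do(Q=2), the mechanism Q <- 8 if T >= -1 else -1 is discarded; Q is fixed at 2.
V = -2·Q + 3  [with Q=2]  = -1
H = Q + 2·V + T  [with Q=2, V=-1, T=5]  = 5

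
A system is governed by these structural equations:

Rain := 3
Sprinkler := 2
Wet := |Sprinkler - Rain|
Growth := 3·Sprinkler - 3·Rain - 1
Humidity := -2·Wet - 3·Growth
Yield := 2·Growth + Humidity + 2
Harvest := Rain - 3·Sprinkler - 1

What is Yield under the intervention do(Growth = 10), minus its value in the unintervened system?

Under do(Growth=10), the mechanism Growth := 3·Sprinkler - 3·Rain - 1 is discarded; Growth is fixed at 10.
Wet = |Sprinkler - Rain|  [with Sprinkler=2, Rain=3]  = 1
Humidity = -2·Wet - 3·Growth  [with Wet=1, Growth=10]  = -32
Yield = 2·Growth + Humidity + 2  [with Growth=10, Humidity=-32]  = -10
Without intervention: Wet = |Sprinkler - Rain|  [with Sprinkler=2, Rain=3]  = 1; Growth = 3·Sprinkler - 3·Rain - 1  [with Sprinkler=2, Rain=3]  = -4; Humidity = -2·Wet - 3·Growth  [with Wet=1, Growth=-4]  = 10; Yield = 2·Growth + Humidity + 2  [with Growth=-4, Humidity=10]  = 4.
Change = -10 − 4 = -14.

-14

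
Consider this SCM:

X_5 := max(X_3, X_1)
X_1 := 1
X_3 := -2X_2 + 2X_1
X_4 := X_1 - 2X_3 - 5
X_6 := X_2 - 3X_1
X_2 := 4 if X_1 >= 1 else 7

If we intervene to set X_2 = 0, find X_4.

Under do(X_2=0), the mechanism X_2 := 4 if X_1 >= 1 else 7 is discarded; X_2 is fixed at 0.
X_3 = -2X_2 + 2X_1  [with X_2=0, X_1=1]  = 2
X_4 = X_1 - 2X_3 - 5  [with X_1=1, X_3=2]  = -8

-8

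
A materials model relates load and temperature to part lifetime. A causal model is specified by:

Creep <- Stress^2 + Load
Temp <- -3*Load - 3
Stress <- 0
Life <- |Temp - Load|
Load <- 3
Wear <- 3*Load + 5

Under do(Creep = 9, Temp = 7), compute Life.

4

The joint intervention fixes Creep = 9, Temp = 7, removing each variable's own equation.
Life = |Temp - Load|  [with Temp=7, Load=3]  = 4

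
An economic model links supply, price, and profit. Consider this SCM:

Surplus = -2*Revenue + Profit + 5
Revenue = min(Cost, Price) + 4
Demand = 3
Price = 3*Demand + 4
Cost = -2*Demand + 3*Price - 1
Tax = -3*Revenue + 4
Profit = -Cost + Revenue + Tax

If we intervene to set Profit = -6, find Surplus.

-35

Intervening sets Profit = -6 and removes its equation (Profit = -Cost + Revenue + Tax).
Price = 3*Demand + 4  [with Demand=3]  = 13
Cost = -2*Demand + 3*Price - 1  [with Demand=3, Price=13]  = 32
Revenue = min(Cost, Price) + 4  [with Cost=32, Price=13]  = 17
Surplus = -2*Revenue + Profit + 5  [with Revenue=17, Profit=-6]  = -35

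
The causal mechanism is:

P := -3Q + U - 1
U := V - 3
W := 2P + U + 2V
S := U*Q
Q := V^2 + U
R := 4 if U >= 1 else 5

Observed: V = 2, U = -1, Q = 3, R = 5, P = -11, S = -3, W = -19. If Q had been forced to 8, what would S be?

The intervention breaks the incoming arrows to Q: Q := V^2 + U no longer applies, and Q = 8.
U = V - 3  [with V=2]  = -1
S = U*Q  [with U=-1, Q=8]  = -8

-8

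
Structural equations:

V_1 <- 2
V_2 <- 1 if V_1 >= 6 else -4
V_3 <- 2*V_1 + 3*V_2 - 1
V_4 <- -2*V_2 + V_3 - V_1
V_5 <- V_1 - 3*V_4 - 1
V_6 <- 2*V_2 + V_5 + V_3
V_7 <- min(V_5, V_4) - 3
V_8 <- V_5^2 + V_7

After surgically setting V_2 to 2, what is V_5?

do(V_2=2) replaces the equation V_2 <- 1 if V_1 >= 6 else -4 with the constant V_2 = 2.
V_3 = 2*V_1 + 3*V_2 - 1  [with V_1=2, V_2=2]  = 9
V_4 = -2*V_2 + V_3 - V_1  [with V_2=2, V_3=9, V_1=2]  = 3
V_5 = V_1 - 3*V_4 - 1  [with V_1=2, V_4=3]  = -8

-8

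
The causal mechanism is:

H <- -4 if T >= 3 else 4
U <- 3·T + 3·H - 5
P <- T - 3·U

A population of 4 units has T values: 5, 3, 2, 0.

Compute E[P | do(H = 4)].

-41

Every unit gets H=4 under the intervention. P values become -61, -45, -37, -21; E[P|do(H=4)] = -41.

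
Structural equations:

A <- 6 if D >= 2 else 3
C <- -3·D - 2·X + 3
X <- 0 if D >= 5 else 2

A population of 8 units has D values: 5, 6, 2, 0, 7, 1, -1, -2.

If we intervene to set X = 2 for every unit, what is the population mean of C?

-7.75

Under do(X=2), X's equation is replaced by X=2 for every unit. Per-unit C: -16, -19, -7, -1, -22, -4, 2, 5. Mean = -7.75.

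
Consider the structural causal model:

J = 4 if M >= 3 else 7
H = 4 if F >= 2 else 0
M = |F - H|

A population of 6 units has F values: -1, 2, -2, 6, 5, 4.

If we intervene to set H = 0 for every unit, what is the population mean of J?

Every unit gets H=0 under the intervention. J values become 7, 7, 7, 4, 4, 4; E[J|do(H=0)] = 5.5.

5.5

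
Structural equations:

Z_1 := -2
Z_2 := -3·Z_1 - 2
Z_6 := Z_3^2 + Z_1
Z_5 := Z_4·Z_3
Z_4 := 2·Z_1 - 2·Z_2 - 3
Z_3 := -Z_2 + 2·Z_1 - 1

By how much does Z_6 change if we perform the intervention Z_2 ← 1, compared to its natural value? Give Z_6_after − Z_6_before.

Under do(Z_2=1), the mechanism Z_2 := -3·Z_1 - 2 is discarded; Z_2 is fixed at 1.
Z_3 = -Z_2 + 2·Z_1 - 1  [with Z_2=1, Z_1=-2]  = -6
Z_6 = Z_3^2 + Z_1  [with Z_3=-6, Z_1=-2]  = 34
Without intervention: Z_2 = -3·Z_1 - 2  [with Z_1=-2]  = 4; Z_3 = -Z_2 + 2·Z_1 - 1  [with Z_2=4, Z_1=-2]  = -9; Z_6 = Z_3^2 + Z_1  [with Z_3=-9, Z_1=-2]  = 79.
Change = 34 − 79 = -45.

-45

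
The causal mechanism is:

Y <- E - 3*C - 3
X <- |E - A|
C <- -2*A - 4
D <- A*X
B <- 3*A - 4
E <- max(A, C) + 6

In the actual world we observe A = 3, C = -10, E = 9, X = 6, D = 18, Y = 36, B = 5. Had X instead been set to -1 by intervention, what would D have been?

-3

Intervening sets X = -1 and removes its equation (X <- |E - A|).
D = A*X  [with A=3, X=-1]  = -3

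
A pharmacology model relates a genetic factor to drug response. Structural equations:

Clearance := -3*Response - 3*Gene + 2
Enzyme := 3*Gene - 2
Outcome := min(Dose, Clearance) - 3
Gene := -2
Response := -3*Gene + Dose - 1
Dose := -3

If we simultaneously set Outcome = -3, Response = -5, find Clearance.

23

Setting Outcome = -3, Response = -5 by intervention discards those variables' equations.
Clearance = -3*Response - 3*Gene + 2  [with Response=-5, Gene=-2]  = 23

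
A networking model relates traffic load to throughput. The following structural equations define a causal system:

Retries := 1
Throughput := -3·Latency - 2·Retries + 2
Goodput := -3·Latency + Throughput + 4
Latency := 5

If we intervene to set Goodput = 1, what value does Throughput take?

-15

Under do(Goodput=1), the mechanism Goodput := -3·Latency + Throughput + 4 is discarded; Goodput is fixed at 1.
Since Throughput is not a descendant of the intervened variable, it is unaffected.
Throughput = -3·Latency - 2·Retries + 2  [with Latency=5, Retries=1]  = -15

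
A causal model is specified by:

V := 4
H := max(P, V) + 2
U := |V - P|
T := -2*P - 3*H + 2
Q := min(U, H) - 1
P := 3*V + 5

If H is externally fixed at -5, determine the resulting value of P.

The intervention breaks the incoming arrows to H: H := max(P, V) + 2 no longer applies, and H = -5.
Since P is not a descendant of the intervened variable, it is unaffected.
P = 3*V + 5  [with V=4]  = 17

17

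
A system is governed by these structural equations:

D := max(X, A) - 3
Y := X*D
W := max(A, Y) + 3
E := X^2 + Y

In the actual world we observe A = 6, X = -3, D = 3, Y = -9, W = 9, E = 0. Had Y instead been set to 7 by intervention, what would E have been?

16

Under do(Y=7), the mechanism Y := X*D is discarded; Y is fixed at 7.
E = X^2 + Y  [with X=-3, Y=7]  = 16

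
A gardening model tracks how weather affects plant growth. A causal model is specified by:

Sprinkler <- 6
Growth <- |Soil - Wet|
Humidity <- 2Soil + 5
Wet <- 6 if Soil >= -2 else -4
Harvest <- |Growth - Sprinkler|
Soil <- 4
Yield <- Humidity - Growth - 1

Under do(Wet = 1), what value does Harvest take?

The intervention breaks the incoming arrows to Wet: Wet <- 6 if Soil >= -2 else -4 no longer applies, and Wet = 1.
Growth = |Soil - Wet|  [with Soil=4, Wet=1]  = 3
Harvest = |Growth - Sprinkler|  [with Growth=3, Sprinkler=6]  = 3

3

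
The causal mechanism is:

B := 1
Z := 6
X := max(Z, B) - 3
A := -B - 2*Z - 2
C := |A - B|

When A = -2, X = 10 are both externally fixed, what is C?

The joint intervention fixes A = -2, X = 10, removing each variable's own equation.
C = |A - B|  [with A=-2, B=1]  = 3

3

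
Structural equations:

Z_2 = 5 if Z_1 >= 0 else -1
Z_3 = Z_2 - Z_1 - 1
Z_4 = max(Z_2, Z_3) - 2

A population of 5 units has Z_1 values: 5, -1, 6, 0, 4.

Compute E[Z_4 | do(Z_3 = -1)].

1.8

do(Z_3=-1) breaks Z_3's dependence on Z_1. With Z_3=-1 fixed, Z_4 across the units is 3, -3, 3, 3, 3, mean 1.8.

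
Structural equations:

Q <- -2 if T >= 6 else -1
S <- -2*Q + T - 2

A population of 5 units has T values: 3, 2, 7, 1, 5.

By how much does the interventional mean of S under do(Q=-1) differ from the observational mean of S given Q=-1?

Every unit gets Q=-1 under the intervention. S values become 3, 2, 7, 1, 5; E[S|do(Q=-1)] = 3.6.
Observing Q=-1 restricts to units where Q's equation naturally yields -1: T ∈ {3, 2, 1, 5}. In that subpopulation S = 3, 2, 1, 5, mean 2.75.
Difference = 3.6 − 2.75 = 0.85.

0.85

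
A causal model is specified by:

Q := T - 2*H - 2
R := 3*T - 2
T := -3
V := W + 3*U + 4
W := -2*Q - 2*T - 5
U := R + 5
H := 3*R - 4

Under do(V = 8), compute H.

-37

Intervening sets V = 8 and removes its equation (V := W + 3*U + 4).
H is not downstream of the intervention, so its value is determined by the original equations.
R = 3*T - 2  [with T=-3]  = -11
H = 3*R - 4  [with R=-11]  = -37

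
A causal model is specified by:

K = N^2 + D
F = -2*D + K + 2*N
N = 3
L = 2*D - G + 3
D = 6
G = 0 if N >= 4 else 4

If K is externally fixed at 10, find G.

do(K=10) replaces the equation K = N^2 + D with the constant K = 10.
G is not downstream of the intervention, so its value is determined by the original equations.
G = 0 if N >= 4 else 4  [with N=3]  = 4

4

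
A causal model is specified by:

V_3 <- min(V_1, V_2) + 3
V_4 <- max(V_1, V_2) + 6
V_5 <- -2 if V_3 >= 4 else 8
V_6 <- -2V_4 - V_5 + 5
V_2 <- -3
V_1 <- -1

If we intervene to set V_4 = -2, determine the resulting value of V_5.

Intervening sets V_4 = -2 and removes its equation (V_4 <- max(V_1, V_2) + 6).
No directed path runs from V_4 to V_5, so V_5 keeps its natural value.
V_3 = min(V_1, V_2) + 3  [with V_1=-1, V_2=-3]  = 0
V_5 = -2 if V_3 >= 4 else 8  [with V_3=0]  = 8

8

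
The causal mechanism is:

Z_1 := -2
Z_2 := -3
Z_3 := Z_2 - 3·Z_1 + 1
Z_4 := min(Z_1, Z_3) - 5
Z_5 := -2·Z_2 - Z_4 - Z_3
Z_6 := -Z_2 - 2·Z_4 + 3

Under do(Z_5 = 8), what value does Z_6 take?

The intervention breaks the incoming arrows to Z_5: Z_5 := -2·Z_2 - Z_4 - Z_3 no longer applies, and Z_5 = 8.
Since Z_6 is not a descendant of the intervened variable, it is unaffected.
Z_3 = Z_2 - 3·Z_1 + 1  [with Z_2=-3, Z_1=-2]  = 4
Z_4 = min(Z_1, Z_3) - 5  [with Z_1=-2, Z_3=4]  = -7
Z_6 = -Z_2 - 2·Z_4 + 3  [with Z_2=-3, Z_4=-7]  = 20

20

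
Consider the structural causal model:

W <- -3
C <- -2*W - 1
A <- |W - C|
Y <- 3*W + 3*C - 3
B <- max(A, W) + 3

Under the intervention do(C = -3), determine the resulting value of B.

3

do(C=-3) replaces the equation C <- -2*W - 1 with the constant C = -3.
A = |W - C|  [with W=-3, C=-3]  = 0
B = max(A, W) + 3  [with A=0, W=-3]  = 3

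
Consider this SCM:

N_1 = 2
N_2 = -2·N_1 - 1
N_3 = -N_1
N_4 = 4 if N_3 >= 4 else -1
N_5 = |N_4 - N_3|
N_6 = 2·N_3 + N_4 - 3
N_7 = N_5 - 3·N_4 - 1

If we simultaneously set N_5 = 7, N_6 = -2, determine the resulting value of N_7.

Under do(N_5 = 7, N_6 = -2), each intervened variable's structural equation is replaced by its fixed value.
N_3 = -N_1  [with N_1=2]  = -2
N_4 = 4 if N_3 >= 4 else -1  [with N_3=-2]  = -1
N_7 = N_5 - 3·N_4 - 1  [with N_5=7, N_4=-1]  = 9

9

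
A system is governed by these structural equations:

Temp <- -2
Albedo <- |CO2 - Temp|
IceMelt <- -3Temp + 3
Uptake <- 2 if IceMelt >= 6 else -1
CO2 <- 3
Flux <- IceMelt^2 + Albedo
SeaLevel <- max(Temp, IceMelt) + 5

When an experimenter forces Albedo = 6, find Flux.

87

Under do(Albedo=6), the mechanism Albedo <- |CO2 - Temp| is discarded; Albedo is fixed at 6.
IceMelt = -3Temp + 3  [with Temp=-2]  = 9
Flux = IceMelt^2 + Albedo  [with IceMelt=9, Albedo=6]  = 87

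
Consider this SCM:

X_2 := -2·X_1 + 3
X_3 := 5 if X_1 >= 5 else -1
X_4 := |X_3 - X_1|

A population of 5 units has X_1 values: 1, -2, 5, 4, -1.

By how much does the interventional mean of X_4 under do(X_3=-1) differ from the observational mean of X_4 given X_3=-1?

0.8

The intervention sets X_3=-1 in all 5 units regardless of X_1. Recomputing X_4 per unit gives 2, 1, 6, 5, 0; average 2.8.
Observing X_3=-1 restricts to units where X_3's equation naturally yields -1: X_1 ∈ {1, -2, 4, -1}. In that subpopulation X_4 = 2, 1, 5, 0, mean 2.
Difference = 2.8 − 2 = 0.8.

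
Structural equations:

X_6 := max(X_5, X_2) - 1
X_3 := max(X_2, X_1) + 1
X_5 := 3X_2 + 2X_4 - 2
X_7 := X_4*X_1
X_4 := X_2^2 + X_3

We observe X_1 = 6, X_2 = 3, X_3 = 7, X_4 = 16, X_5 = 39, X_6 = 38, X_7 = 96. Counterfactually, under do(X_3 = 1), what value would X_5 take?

27

do(X_3=1) replaces the equation X_3 := max(X_2, X_1) + 1 with the constant X_3 = 1.
X_4 = X_2^2 + X_3  [with X_2=3, X_3=1]  = 10
X_5 = 3X_2 + 2X_4 - 2  [with X_2=3, X_4=10]  = 27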